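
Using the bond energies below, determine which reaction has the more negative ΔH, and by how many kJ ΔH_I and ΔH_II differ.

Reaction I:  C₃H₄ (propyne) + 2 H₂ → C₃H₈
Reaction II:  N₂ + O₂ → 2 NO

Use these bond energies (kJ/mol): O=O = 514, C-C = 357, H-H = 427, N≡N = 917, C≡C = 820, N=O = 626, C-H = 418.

Reaction I:
  Bonds broken (reactants):
    C≡C: 1 × 820 = 820
    C-C: 1 × 357 = 357
    C-H: 4 × 418 = 1672
    H-H: 2 × 427 = 854
    Σ(broken) = 3703 kJ
  Bonds formed (products):
    C-C: 2 × 357 = 714
    C-H: 8 × 418 = 3344
    Σ(formed) = 4058 kJ
  ΔH_I = 3703 − 4058 = −355 kJ
Reaction II:
  Bonds broken (reactants):
    N≡N: 1 × 917 = 917
    O=O: 1 × 514 = 514
    Σ(broken) = 1431 kJ
  Bonds formed (products):
    N=O: 2 × 626 = 1252
    Σ(formed) = 1252 kJ
  ΔH_II = 1431 − 1252 = +179 kJ
ΔH_I − ΔH_II = −534 kJ, so reaction I has the more negative ΔH; |ΔH_I − ΔH_II| = 534 kJ.

Reaction I, by 534 kJ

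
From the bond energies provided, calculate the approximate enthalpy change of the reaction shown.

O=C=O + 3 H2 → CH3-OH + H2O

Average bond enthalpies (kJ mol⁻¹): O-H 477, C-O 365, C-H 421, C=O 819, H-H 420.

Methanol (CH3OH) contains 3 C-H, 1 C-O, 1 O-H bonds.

Bonds broken (reactants):
  C=O: 2 × 819 = 1638
  H-H: 3 × 420 = 1260
  Σ(broken) = 2898 kJ
Bonds formed (products):
  C-H: 3 × 421 = 1263
  C-O: 1 × 365 = 365
  O-H: 3 × 477 = 1431
  Σ(formed) = 3059 kJ
ΔH = Σ(broken) − Σ(formed) = 2898 − 3059 = −161 kJ

ΔH ≈ −161 kJ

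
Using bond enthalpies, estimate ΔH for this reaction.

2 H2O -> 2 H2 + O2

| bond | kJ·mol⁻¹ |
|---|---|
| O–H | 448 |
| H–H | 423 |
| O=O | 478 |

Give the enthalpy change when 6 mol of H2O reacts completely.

Bonds broken (reactants):
  O–H: 4 × 448 = 1792
  Σ(broken) = 1792 kJ
Bonds formed (products):
  H–H: 2 × 423 = 846
  O=O: 1 × 478 = 478
  Σ(formed) = 1324 kJ
ΔH = Σ(broken) − Σ(formed) = 1792 − 1324 = +468 kJ
For 3× the reaction as written: 3 × (+468) = +1404 kJ

ΔH = +1404 kJ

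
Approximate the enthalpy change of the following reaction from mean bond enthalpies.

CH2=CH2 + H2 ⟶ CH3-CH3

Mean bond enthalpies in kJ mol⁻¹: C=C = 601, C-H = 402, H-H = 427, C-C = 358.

ΔH ≈ −134 kJ

Bonds broken (reactants):
  C-H: 4 × 402 = 1608
  C=C: 1 × 601 = 601
  H-H: 1 × 427 = 427
  Σ(broken) = 2636 kJ
Bonds formed (products):
  C-C: 1 × 358 = 358
  C-H: 6 × 402 = 2412
  Σ(formed) = 2770 kJ
ΔH = Σ(broken) − Σ(formed) = 2636 − 2770 = −134 kJ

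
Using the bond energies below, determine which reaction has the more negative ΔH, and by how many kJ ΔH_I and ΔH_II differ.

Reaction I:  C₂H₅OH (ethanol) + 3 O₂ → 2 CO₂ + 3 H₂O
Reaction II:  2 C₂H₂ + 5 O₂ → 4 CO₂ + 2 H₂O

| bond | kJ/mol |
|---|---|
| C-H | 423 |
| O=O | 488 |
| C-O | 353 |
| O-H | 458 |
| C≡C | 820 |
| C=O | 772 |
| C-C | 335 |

Reaction II, by 1125 kJ

Reaction I:
  Bonds broken (reactants):
    C-C: 1 × 335 = 335
    C-H: 5 × 423 = 2115
    C-O: 1 × 353 = 353
    O-H: 1 × 458 = 458
    O=O: 3 × 488 = 1464
    Σ(broken) = 4725 kJ
  Bonds formed (products):
    C=O: 4 × 772 = 3088
    O-H: 6 × 458 = 2748
    Σ(formed) = 5836 kJ
  ΔH_I = 4725 − 5836 = −1111 kJ
Reaction II:
  Bonds broken (reactants):
    C≡C: 2 × 820 = 1640
    C-H: 4 × 423 = 1692
    O=O: 5 × 488 = 2440
    Σ(broken) = 5772 kJ
  Bonds formed (products):
    C=O: 8 × 772 = 6176
    O-H: 4 × 458 = 1832
    Σ(formed) = 8008 kJ
  ΔH_II = 5772 − 8008 = −2236 kJ
ΔH_I − ΔH_II = +1125 kJ, so reaction II has the more negative ΔH; |ΔH_I − ΔH_II| = 1125 kJ.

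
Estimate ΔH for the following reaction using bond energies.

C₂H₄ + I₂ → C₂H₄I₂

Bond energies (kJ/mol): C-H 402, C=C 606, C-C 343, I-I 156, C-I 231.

ΔH ≈ −43 kJ

Bonds broken (reactants):
  C-H: 4 × 402 = 1608
  C=C: 1 × 606 = 606
  I-I: 1 × 156 = 156
  Σ(broken) = 2370 kJ
Bonds formed (products):
  C-C: 1 × 343 = 343
  C-H: 4 × 402 = 1608
  C-I: 2 × 231 = 462
  Σ(formed) = 2413 kJ
ΔH = Σ(broken) − Σ(formed) = 2370 − 2413 = −43 kJ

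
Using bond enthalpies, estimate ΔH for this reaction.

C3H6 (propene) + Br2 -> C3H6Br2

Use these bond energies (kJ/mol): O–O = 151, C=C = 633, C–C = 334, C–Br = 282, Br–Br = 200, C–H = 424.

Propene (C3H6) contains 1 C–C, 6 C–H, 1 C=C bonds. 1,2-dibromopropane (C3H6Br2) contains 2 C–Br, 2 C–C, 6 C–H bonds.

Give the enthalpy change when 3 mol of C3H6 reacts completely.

Bonds broken (reactants):
  Br–Br: 1 × 200 = 200
  C–C: 1 × 334 = 334
  C–H: 6 × 424 = 2544
  C=C: 1 × 633 = 633
  Σ(broken) = 3711 kJ
Bonds formed (products):
  C–Br: 2 × 282 = 564
  C–C: 2 × 334 = 668
  C–H: 6 × 424 = 2544
  Σ(formed) = 3776 kJ
ΔH = Σ(broken) − Σ(formed) = 3711 − 3776 = −65 kJ
For 3× the reaction as written: 3 × (−65) = −195 kJ

ΔH = −195 kJ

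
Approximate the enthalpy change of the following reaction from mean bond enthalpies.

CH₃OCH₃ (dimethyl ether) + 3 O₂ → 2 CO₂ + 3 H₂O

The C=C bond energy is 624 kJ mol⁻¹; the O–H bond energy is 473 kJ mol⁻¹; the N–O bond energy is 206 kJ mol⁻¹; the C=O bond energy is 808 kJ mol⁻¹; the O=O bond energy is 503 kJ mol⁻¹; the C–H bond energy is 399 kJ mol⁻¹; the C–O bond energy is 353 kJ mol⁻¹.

ΔH ≈ −1461 kJ

Bonds broken (reactants):
  C–H: 6 × 399 = 2394
  C–O: 2 × 353 = 706
  O=O: 3 × 503 = 1509
  Σ(broken) = 4609 kJ
Bonds formed (products):
  C=O: 4 × 808 = 3232
  O–H: 6 × 473 = 2838
  Σ(formed) = 6070 kJ
ΔH = Σ(broken) − Σ(formed) = 4609 − 6070 = −1461 kJ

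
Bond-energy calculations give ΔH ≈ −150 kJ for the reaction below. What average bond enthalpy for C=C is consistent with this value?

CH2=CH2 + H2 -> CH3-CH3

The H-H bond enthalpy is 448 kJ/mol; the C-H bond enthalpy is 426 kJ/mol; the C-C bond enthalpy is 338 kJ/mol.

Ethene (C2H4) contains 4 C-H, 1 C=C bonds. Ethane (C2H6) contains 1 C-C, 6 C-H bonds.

D(C=C) ≈ 592 kJ/mol

Let D be the C=C bond energy.
Σ(broken) = 4×426 + 1×D + 1×448 = 2152 + D
Σ(formed) = 1×338 + 6×426 = 2894
ΔH = Σ(broken) − Σ(formed) = (2152 + D) − (2894) = −742 + D
Setting this equal to −150 kJ gives D = 592 kJ/mol.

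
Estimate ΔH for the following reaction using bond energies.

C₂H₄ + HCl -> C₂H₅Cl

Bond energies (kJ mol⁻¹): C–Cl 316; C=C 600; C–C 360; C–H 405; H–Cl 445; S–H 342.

ΔH ≈ −36 kJ

Bonds broken (reactants):
  C–H: 4 × 405 = 1620
  C=C: 1 × 600 = 600
  H–Cl: 1 × 445 = 445
  Σ(broken) = 2665 kJ
Bonds formed (products):
  C–C: 1 × 360 = 360
  C–Cl: 1 × 316 = 316
  C–H: 5 × 405 = 2025
  Σ(formed) = 2701 kJ
ΔH = Σ(broken) − Σ(formed) = 2665 − 2701 = −36 kJ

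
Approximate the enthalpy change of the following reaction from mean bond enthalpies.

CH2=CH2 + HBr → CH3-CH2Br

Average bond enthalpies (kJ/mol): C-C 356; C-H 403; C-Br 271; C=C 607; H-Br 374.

Bonds broken (reactants):
  C-H: 4 × 403 = 1612
  C=C: 1 × 607 = 607
  H-Br: 1 × 374 = 374
  Σ(broken) = 2593 kJ
Bonds formed (products):
  C-Br: 1 × 271 = 271
  C-C: 1 × 356 = 356
  C-H: 5 × 403 = 2015
  Σ(formed) = 2642 kJ
ΔH = Σ(broken) − Σ(formed) = 2593 − 2642 = −49 kJ

ΔH ≈ −49 kJ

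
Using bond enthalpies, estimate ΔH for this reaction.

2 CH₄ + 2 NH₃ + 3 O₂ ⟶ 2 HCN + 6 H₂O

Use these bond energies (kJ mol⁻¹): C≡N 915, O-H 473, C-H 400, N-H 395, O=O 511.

Bonds broken (reactants):
  C-H: 8 × 400 = 3200
  N-H: 6 × 395 = 2370
  O=O: 3 × 511 = 1533
  Σ(broken) = 7103 kJ
Bonds formed (products):
  C≡N: 2 × 915 = 1830
  C-H: 2 × 400 = 800
  O-H: 12 × 473 = 5676
  Σ(formed) = 8306 kJ
ΔH = Σ(broken) − Σ(formed) = 7103 − 8306 = −1203 kJ

ΔH ≈ −1203 kJ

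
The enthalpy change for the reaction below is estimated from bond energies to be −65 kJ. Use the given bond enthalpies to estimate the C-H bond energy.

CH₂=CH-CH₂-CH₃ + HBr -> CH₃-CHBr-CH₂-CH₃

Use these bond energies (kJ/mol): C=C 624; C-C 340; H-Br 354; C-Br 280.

D(C-H) ≈ 423 kJ/mol

Let D be the C-H bond energy.
Σ(broken) = 2×340 + 8×D + 1×624 + 1×354 = 1658 + 8D
Σ(formed) = 1×280 + 3×340 + 9×D = 1300 + 9D
ΔH = Σ(broken) − Σ(formed) = (1658 + 8D) − (1300 + 9D) = +358 − D
Setting this equal to −65 kJ gives D = 423 kJ/mol.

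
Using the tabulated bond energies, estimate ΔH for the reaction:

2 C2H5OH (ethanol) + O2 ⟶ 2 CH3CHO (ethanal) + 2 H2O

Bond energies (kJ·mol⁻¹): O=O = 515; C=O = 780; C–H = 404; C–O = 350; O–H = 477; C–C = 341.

Bonds broken (reactants):
  C–C: 2 × 341 = 682
  C–H: 10 × 404 = 4040
  C–O: 2 × 350 = 700
  O–H: 2 × 477 = 954
  O=O: 1 × 515 = 515
  Σ(broken) = 6891 kJ
Bonds formed (products):
  C–C: 2 × 341 = 682
  C–H: 8 × 404 = 3232
  C=O: 2 × 780 = 1560
  O–H: 4 × 477 = 1908
  Σ(formed) = 7382 kJ
ΔH = Σ(broken) − Σ(formed) = 6891 − 7382 = −491 kJ

ΔH ≈ −491 kJ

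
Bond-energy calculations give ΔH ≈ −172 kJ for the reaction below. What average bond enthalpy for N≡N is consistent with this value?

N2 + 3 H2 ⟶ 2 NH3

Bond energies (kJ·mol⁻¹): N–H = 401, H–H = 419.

D(N≡N) ≈ 977 kJ/mol

Let D be the N≡N bond energy.
Σ(broken) = 3×419 + 1×D = 1257 + D
Σ(formed) = 6×401 = 2406
ΔH = Σ(broken) − Σ(formed) = (1257 + D) − (2406) = −1149 + D
Setting this equal to −172 kJ gives D = 977 kJ/mol.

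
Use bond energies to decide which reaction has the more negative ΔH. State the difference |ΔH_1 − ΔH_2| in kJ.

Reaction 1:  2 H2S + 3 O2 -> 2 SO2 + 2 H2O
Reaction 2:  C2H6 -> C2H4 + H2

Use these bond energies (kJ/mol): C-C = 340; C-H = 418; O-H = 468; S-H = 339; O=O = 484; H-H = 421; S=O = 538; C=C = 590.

Reaction 1, by 1381 kJ

Reaction 1:
  Bonds broken (reactants):
    O=O: 3 × 484 = 1452
    S-H: 4 × 339 = 1356
    Σ(broken) = 2808 kJ
  Bonds formed (products):
    O-H: 4 × 468 = 1872
    S=O: 4 × 538 = 2152
    Σ(formed) = 4024 kJ
  ΔH_1 = 2808 − 4024 = −1216 kJ
Reaction 2:
  Bonds broken (reactants):
    C-C: 1 × 340 = 340
    C-H: 6 × 418 = 2508
    Σ(broken) = 2848 kJ
  Bonds formed (products):
    C-H: 4 × 418 = 1672
    C=C: 1 × 590 = 590
    H-H: 1 × 421 = 421
    Σ(formed) = 2683 kJ
  ΔH_2 = 2848 − 2683 = +165 kJ
ΔH_1 − ΔH_2 = −1381 kJ, so reaction 1 has the more negative ΔH; |ΔH_1 − ΔH_2| = 1381 kJ.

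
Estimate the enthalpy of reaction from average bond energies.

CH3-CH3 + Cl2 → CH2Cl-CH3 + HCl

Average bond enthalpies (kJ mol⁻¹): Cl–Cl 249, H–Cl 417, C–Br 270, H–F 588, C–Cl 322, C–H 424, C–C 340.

Bonds broken (reactants):
  C–C: 1 × 340 = 340
  C–H: 6 × 424 = 2544
  Cl–Cl: 1 × 249 = 249
  Σ(broken) = 3133 kJ
Bonds formed (products):
  C–C: 1 × 340 = 340
  C–Cl: 1 × 322 = 322
  C–H: 5 × 424 = 2120
  H–Cl: 1 × 417 = 417
  Σ(formed) = 3199 kJ
ΔH = Σ(broken) − Σ(formed) = 3133 − 3199 = −66 kJ

ΔH ≈ −66 kJ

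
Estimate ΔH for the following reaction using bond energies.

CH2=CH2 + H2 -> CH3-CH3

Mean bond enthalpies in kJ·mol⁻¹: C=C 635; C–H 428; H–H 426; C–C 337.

ΔH ≈ −132 kJ

Bonds broken (reactants):
  C–H: 4 × 428 = 1712
  C=C: 1 × 635 = 635
  H–H: 1 × 426 = 426
  Σ(broken) = 2773 kJ
Bonds formed (products):
  C–C: 1 × 337 = 337
  C–H: 6 × 428 = 2568
  Σ(formed) = 2905 kJ
ΔH = Σ(broken) − Σ(formed) = 2773 − 2905 = −132 kJ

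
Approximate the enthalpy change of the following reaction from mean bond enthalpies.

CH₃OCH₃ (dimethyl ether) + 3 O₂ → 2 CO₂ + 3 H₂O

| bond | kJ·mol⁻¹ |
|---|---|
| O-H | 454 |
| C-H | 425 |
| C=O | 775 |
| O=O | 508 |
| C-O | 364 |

ΔH ≈ −1022 kJ

Bonds broken (reactants):
  C-H: 6 × 425 = 2550
  C-O: 2 × 364 = 728
  O=O: 3 × 508 = 1524
  Σ(broken) = 4802 kJ
Bonds formed (products):
  C=O: 4 × 775 = 3100
  O-H: 6 × 454 = 2724
  Σ(formed) = 5824 kJ
ΔH = Σ(broken) − Σ(formed) = 4802 − 5824 = −1022 kJ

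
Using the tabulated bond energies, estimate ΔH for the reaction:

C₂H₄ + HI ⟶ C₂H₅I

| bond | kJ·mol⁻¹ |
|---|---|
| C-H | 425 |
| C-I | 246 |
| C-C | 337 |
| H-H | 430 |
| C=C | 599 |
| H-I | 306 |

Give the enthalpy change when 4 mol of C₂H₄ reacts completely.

Bonds broken (reactants):
  C-H: 4 × 425 = 1700
  C=C: 1 × 599 = 599
  H-I: 1 × 306 = 306
  Σ(broken) = 2605 kJ
Bonds formed (products):
  C-C: 1 × 337 = 337
  C-H: 5 × 425 = 2125
  C-I: 1 × 246 = 246
  Σ(formed) = 2708 kJ
ΔH = Σ(broken) − Σ(formed) = 2605 − 2708 = −103 kJ
For 4× the reaction as written: 4 × (−103) = −412 kJ

ΔH = −412 kJ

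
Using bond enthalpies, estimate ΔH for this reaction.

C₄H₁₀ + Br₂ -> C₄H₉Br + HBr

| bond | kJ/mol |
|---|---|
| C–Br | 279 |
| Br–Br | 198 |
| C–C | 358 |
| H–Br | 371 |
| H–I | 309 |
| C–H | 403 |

Bonds broken (reactants):
  Br–Br: 1 × 198 = 198
  C–C: 3 × 358 = 1074
  C–H: 10 × 403 = 4030
  Σ(broken) = 5302 kJ
Bonds formed (products):
  C–Br: 1 × 279 = 279
  C–C: 3 × 358 = 1074
  C–H: 9 × 403 = 3627
  H–Br: 1 × 371 = 371
  Σ(formed) = 5351 kJ
ΔH = Σ(broken) − Σ(formed) = 5302 − 5351 = −49 kJ

ΔH ≈ −49 kJ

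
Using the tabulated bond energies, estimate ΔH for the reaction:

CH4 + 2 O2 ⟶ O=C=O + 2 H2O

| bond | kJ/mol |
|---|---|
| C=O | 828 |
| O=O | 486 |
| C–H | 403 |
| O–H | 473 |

Bonds broken (reactants):
  C–H: 4 × 403 = 1612
  O=O: 2 × 486 = 972
  Σ(broken) = 2584 kJ
Bonds formed (products):
  C=O: 2 × 828 = 1656
  O–H: 4 × 473 = 1892
  Σ(formed) = 3548 kJ
ΔH = Σ(broken) − Σ(formed) = 2584 − 3548 = −964 kJ

ΔH ≈ −964 kJ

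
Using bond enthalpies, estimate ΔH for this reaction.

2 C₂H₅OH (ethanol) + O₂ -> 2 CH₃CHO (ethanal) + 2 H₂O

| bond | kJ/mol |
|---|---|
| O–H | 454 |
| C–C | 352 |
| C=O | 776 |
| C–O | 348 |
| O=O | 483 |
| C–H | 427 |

ΔH ≈ −427 kJ

Bonds broken (reactants):
  C–C: 2 × 352 = 704
  C–H: 10 × 427 = 4270
  C–O: 2 × 348 = 696
  O–H: 2 × 454 = 908
  O=O: 1 × 483 = 483
  Σ(broken) = 7061 kJ
Bonds formed (products):
  C–C: 2 × 352 = 704
  C–H: 8 × 427 = 3416
  C=O: 2 × 776 = 1552
  O–H: 4 × 454 = 1816
  Σ(formed) = 7488 kJ
ΔH = Σ(broken) − Σ(formed) = 7061 − 7488 = −427 kJ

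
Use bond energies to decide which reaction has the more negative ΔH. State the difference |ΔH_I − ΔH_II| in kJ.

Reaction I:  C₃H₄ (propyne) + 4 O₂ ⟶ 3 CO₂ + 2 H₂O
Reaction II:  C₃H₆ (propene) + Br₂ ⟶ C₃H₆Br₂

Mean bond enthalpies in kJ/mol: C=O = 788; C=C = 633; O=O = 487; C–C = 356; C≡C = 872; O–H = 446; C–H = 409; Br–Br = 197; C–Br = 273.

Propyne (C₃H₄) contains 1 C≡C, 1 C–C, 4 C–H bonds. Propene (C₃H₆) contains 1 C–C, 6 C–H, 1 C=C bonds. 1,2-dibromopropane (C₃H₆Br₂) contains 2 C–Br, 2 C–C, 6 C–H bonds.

Reaction I:
  Bonds broken (reactants):
    C≡C: 1 × 872 = 872
    C–C: 1 × 356 = 356
    C–H: 4 × 409 = 1636
    O=O: 4 × 487 = 1948
    Σ(broken) = 4812 kJ
  Bonds formed (products):
    C=O: 6 × 788 = 4728
    O–H: 4 × 446 = 1784
    Σ(formed) = 6512 kJ
  ΔH_I = 4812 − 6512 = −1700 kJ
Reaction II:
  Bonds broken (reactants):
    Br–Br: 1 × 197 = 197
    C–C: 1 × 356 = 356
    C–H: 6 × 409 = 2454
    C=C: 1 × 633 = 633
    Σ(broken) = 3640 kJ
  Bonds formed (products):
    C–Br: 2 × 273 = 546
    C–C: 2 × 356 = 712
    C–H: 6 × 409 = 2454
    Σ(formed) = 3712 kJ
  ΔH_II = 3640 − 3712 = −72 kJ
ΔH_I − ΔH_II = −1628 kJ, so reaction I has the more negative ΔH; |ΔH_I − ΔH_II| = 1628 kJ.

Reaction I, by 1628 kJ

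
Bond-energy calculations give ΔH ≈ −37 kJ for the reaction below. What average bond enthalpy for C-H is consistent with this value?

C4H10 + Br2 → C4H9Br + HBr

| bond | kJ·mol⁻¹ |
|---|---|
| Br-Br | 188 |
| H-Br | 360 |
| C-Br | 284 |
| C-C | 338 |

D(C-H) ≈ 419 kJ/mol

Let D be the C-H bond energy.
Σ(broken) = 1×188 + 3×338 + 10×D = 1202 + 10D
Σ(formed) = 1×284 + 3×338 + 9×D + 1×360 = 1658 + 9D
ΔH = Σ(broken) − Σ(formed) = (1202 + 10D) − (1658 + 9D) = −456 + D
Setting this equal to −37 kJ gives D = 419 kJ/mol.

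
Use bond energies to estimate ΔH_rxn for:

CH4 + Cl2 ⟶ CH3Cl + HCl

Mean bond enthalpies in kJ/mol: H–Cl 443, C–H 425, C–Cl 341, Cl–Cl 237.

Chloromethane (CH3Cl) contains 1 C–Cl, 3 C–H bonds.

ΔH ≈ −122 kJ

Bonds broken (reactants):
  C–H: 4 × 425 = 1700
  Cl–Cl: 1 × 237 = 237
  Σ(broken) = 1937 kJ
Bonds formed (products):
  C–Cl: 1 × 341 = 341
  C–H: 3 × 425 = 1275
  H–Cl: 1 × 443 = 443
  Σ(formed) = 2059 kJ
ΔH = Σ(broken) − Σ(formed) = 1937 − 2059 = −122 kJ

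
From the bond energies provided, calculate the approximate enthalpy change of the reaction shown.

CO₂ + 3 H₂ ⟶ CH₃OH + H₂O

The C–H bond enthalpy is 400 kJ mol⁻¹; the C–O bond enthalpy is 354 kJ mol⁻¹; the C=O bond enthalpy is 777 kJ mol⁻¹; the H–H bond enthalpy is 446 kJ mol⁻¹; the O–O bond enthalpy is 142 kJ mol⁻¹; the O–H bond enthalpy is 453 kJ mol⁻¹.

Bonds broken (reactants):
  C=O: 2 × 777 = 1554
  H–H: 3 × 446 = 1338
  Σ(broken) = 2892 kJ
Bonds formed (products):
  C–H: 3 × 400 = 1200
  C–O: 1 × 354 = 354
  O–H: 3 × 453 = 1359
  Σ(formed) = 2913 kJ
ΔH = Σ(broken) − Σ(formed) = 2892 − 2913 = −21 kJ

ΔH ≈ −21 kJ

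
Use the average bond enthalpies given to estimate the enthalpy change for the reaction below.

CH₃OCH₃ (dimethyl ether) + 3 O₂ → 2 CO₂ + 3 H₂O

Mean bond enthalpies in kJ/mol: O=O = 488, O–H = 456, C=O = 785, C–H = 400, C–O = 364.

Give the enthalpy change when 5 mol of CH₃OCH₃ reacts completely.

Bonds broken (reactants):
  C–H: 6 × 400 = 2400
  C–O: 2 × 364 = 728
  O=O: 3 × 488 = 1464
  Σ(broken) = 4592 kJ
Bonds formed (products):
  C=O: 4 × 785 = 3140
  O–H: 6 × 456 = 2736
  Σ(formed) = 5876 kJ
ΔH = Σ(broken) − Σ(formed) = 4592 − 5876 = −1284 kJ
For 5× the reaction as written: 5 × (−1284) = −6420 kJ

ΔH = −6420 kJ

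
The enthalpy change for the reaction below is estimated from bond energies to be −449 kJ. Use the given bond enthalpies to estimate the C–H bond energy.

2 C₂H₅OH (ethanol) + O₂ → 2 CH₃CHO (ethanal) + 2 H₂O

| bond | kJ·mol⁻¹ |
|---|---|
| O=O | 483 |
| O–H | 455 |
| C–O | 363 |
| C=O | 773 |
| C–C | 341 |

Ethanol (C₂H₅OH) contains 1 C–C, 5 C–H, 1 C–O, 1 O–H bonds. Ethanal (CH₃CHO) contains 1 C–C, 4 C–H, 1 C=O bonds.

Let D be the C–H bond energy.
Σ(broken) = 2×341 + 10×D + 2×363 + 2×455 + 1×483 = 2801 + 10D
Σ(formed) = 2×341 + 8×D + 2×773 + 4×455 = 4048 + 8D
ΔH = Σ(broken) − Σ(formed) = (2801 + 10D) − (4048 + 8D) = −1247 + 2D
Setting this equal to −449 kJ gives 2D = 798, so D = 399 kJ/mol.

D(C–H) ≈ 399 kJ/mol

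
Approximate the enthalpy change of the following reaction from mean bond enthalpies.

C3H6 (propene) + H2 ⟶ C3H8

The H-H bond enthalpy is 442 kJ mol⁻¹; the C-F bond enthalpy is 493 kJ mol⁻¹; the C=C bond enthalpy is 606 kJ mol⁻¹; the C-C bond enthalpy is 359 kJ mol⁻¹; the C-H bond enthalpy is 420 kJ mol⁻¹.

ΔH ≈ −151 kJ

Bonds broken (reactants):
  C-C: 1 × 359 = 359
  C-H: 6 × 420 = 2520
  C=C: 1 × 606 = 606
  H-H: 1 × 442 = 442
  Σ(broken) = 3927 kJ
Bonds formed (products):
  C-C: 2 × 359 = 718
  C-H: 8 × 420 = 3360
  Σ(formed) = 4078 kJ
ΔH = Σ(broken) − Σ(formed) = 3927 − 4078 = −151 kJ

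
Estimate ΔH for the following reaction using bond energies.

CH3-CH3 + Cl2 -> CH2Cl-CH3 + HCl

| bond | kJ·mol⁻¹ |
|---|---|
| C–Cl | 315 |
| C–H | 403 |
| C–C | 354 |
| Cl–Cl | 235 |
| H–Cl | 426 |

ΔH ≈ −103 kJ

Bonds broken (reactants):
  C–C: 1 × 354 = 354
  C–H: 6 × 403 = 2418
  Cl–Cl: 1 × 235 = 235
  Σ(broken) = 3007 kJ
Bonds formed (products):
  C–C: 1 × 354 = 354
  C–Cl: 1 × 315 = 315
  C–H: 5 × 403 = 2015
  H–Cl: 1 × 426 = 426
  Σ(formed) = 3110 kJ
ΔH = Σ(broken) − Σ(formed) = 3007 − 3110 = −103 kJ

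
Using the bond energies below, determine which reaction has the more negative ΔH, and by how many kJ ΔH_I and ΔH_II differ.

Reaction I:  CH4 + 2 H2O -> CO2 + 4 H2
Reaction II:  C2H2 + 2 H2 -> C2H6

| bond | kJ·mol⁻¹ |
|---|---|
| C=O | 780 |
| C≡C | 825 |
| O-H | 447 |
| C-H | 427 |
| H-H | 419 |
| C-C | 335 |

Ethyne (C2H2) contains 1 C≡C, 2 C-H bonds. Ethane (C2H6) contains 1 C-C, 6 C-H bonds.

Reaction I:
  Bonds broken (reactants):
    C-H: 4 × 427 = 1708
    O-H: 4 × 447 = 1788
    Σ(broken) = 3496 kJ
  Bonds formed (products):
    C=O: 2 × 780 = 1560
    H-H: 4 × 419 = 1676
    Σ(formed) = 3236 kJ
  ΔH_I = 3496 − 3236 = +260 kJ
Reaction II:
  Bonds broken (reactants):
    C≡C: 1 × 825 = 825
    C-H: 2 × 427 = 854
    H-H: 2 × 419 = 838
    Σ(broken) = 2517 kJ
  Bonds formed (products):
    C-C: 1 × 335 = 335
    C-H: 6 × 427 = 2562
    Σ(formed) = 2897 kJ
  ΔH_II = 2517 − 2897 = −380 kJ
ΔH_I − ΔH_II = +640 kJ, so reaction II has the more negative ΔH; |ΔH_I − ΔH_II| = 640 kJ.

Reaction II, by 640 kJ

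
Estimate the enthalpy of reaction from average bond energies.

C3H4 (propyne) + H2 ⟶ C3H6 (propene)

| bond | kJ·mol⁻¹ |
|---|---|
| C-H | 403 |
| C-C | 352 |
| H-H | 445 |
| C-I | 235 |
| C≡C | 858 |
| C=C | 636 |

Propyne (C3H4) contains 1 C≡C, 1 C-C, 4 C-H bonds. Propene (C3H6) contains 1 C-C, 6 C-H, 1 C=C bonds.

ΔH ≈ −139 kJ

Bonds broken (reactants):
  C≡C: 1 × 858 = 858
  C-C: 1 × 352 = 352
  C-H: 4 × 403 = 1612
  H-H: 1 × 445 = 445
  Σ(broken) = 3267 kJ
Bonds formed (products):
  C-C: 1 × 352 = 352
  C-H: 6 × 403 = 2418
  C=C: 1 × 636 = 636
  Σ(formed) = 3406 kJ
ΔH = Σ(broken) − Σ(formed) = 3267 − 3406 = −139 kJ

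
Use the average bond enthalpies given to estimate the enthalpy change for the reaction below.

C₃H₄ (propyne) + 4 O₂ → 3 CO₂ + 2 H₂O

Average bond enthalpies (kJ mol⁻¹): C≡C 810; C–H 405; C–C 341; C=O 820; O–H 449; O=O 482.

Bonds broken (reactants):
  C≡C: 1 × 810 = 810
  C–C: 1 × 341 = 341
  C–H: 4 × 405 = 1620
  O=O: 4 × 482 = 1928
  Σ(broken) = 4699 kJ
Bonds formed (products):
  C=O: 6 × 820 = 4920
  O–H: 4 × 449 = 1796
  Σ(formed) = 6716 kJ
ΔH = Σ(broken) − Σ(formed) = 4699 − 6716 = −2017 kJ

ΔH ≈ −2017 kJ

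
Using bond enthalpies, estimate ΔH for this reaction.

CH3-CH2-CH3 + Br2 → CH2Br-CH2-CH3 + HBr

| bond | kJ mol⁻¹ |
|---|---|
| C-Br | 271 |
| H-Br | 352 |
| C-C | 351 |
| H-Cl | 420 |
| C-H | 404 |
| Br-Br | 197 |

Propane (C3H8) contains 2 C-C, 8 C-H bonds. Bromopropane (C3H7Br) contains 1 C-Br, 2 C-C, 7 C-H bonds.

ΔH ≈ −22 kJ

Bonds broken (reactants):
  Br-Br: 1 × 197 = 197
  C-C: 2 × 351 = 702
  C-H: 8 × 404 = 3232
  Σ(broken) = 4131 kJ
Bonds formed (products):
  C-Br: 1 × 271 = 271
  C-C: 2 × 351 = 702
  C-H: 7 × 404 = 2828
  H-Br: 1 × 352 = 352
  Σ(formed) = 4153 kJ
ΔH = Σ(broken) − Σ(formed) = 4131 − 4153 = −22 kJ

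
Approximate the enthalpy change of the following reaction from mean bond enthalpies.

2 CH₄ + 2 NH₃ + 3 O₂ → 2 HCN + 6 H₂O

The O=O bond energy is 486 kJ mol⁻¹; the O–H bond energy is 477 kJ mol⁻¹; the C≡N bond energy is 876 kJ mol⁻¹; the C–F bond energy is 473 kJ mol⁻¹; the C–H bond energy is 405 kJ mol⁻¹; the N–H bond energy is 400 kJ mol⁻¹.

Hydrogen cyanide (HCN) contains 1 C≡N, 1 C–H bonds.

Bonds broken (reactants):
  C–H: 8 × 405 = 3240
  N–H: 6 × 400 = 2400
  O=O: 3 × 486 = 1458
  Σ(broken) = 7098 kJ
Bonds formed (products):
  C≡N: 2 × 876 = 1752
  C–H: 2 × 405 = 810
  O–H: 12 × 477 = 5724
  Σ(formed) = 8286 kJ
ΔH = Σ(broken) − Σ(formed) = 7098 − 8286 = −1188 kJ

ΔH ≈ −1188 kJ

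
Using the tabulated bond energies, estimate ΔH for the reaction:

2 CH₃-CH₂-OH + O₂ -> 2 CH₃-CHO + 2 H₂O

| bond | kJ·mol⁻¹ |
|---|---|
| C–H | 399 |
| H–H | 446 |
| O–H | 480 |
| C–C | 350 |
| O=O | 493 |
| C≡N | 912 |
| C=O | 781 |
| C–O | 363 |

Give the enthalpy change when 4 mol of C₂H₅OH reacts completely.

ΔH = −1010 kJ

Bonds broken (reactants):
  C–C: 2 × 350 = 700
  C–H: 10 × 399 = 3990
  C–O: 2 × 363 = 726
  O–H: 2 × 480 = 960
  O=O: 1 × 493 = 493
  Σ(broken) = 6869 kJ
Bonds formed (products):
  C–C: 2 × 350 = 700
  C–H: 8 × 399 = 3192
  C=O: 2 × 781 = 1562
  O–H: 4 × 480 = 1920
  Σ(formed) = 7374 kJ
ΔH = Σ(broken) − Σ(formed) = 6869 − 7374 = −505 kJ
For 2× the reaction as written: 2 × (−505) = −1010 kJ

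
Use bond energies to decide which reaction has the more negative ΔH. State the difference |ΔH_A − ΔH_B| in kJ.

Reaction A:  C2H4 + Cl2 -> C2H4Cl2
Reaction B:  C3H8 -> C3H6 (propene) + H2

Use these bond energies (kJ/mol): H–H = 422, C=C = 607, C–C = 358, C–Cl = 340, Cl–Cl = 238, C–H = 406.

Reaction A:
  Bonds broken (reactants):
    C–H: 4 × 406 = 1624
    C=C: 1 × 607 = 607
    Cl–Cl: 1 × 238 = 238
    Σ(broken) = 2469 kJ
  Bonds formed (products):
    C–C: 1 × 358 = 358
    C–Cl: 2 × 340 = 680
    C–H: 4 × 406 = 1624
    Σ(formed) = 2662 kJ
  ΔH_A = 2469 − 2662 = −193 kJ
Reaction B:
  Bonds broken (reactants):
    C–C: 2 × 358 = 716
    C–H: 8 × 406 = 3248
    Σ(broken) = 3964 kJ
  Bonds formed (products):
    C–C: 1 × 358 = 358
    C–H: 6 × 406 = 2436
    C=C: 1 × 607 = 607
    H–H: 1 × 422 = 422
    Σ(formed) = 3823 kJ
  ΔH_B = 3964 − 3823 = +141 kJ
ΔH_A − ΔH_B = −334 kJ, so reaction A has the more negative ΔH; |ΔH_A − ΔH_B| = 334 kJ.

Reaction A, by 334 kJ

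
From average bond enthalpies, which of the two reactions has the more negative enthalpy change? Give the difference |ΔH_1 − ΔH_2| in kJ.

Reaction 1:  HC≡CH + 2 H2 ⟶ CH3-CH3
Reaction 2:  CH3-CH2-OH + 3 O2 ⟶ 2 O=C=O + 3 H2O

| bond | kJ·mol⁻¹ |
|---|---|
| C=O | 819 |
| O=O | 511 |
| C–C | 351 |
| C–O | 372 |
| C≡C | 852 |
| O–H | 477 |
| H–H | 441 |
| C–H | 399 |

Reaction 2, by 1197 kJ

Reaction 1:
  Bonds broken (reactants):
    C≡C: 1 × 852 = 852
    C–H: 2 × 399 = 798
    H–H: 2 × 441 = 882
    Σ(broken) = 2532 kJ
  Bonds formed (products):
    C–C: 1 × 351 = 351
    C–H: 6 × 399 = 2394
    Σ(formed) = 2745 kJ
  ΔH_1 = 2532 − 2745 = −213 kJ
Reaction 2:
  Bonds broken (reactants):
    C–C: 1 × 351 = 351
    C–H: 5 × 399 = 1995
    C–O: 1 × 372 = 372
    O–H: 1 × 477 = 477
    O=O: 3 × 511 = 1533
    Σ(broken) = 4728 kJ
  Bonds formed (products):
    C=O: 4 × 819 = 3276
    O–H: 6 × 477 = 2862
    Σ(formed) = 6138 kJ
  ΔH_2 = 4728 − 6138 = −1410 kJ
ΔH_1 − ΔH_2 = +1197 kJ, so reaction 2 has the more negative ΔH; |ΔH_1 − ΔH_2| = 1197 kJ.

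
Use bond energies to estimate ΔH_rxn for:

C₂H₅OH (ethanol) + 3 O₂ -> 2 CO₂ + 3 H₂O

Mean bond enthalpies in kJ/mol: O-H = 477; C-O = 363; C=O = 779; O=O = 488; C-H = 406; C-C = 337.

Bonds broken (reactants):
  C-C: 1 × 337 = 337
  C-H: 5 × 406 = 2030
  C-O: 1 × 363 = 363
  O-H: 1 × 477 = 477
  O=O: 3 × 488 = 1464
  Σ(broken) = 4671 kJ
Bonds formed (products):
  C=O: 4 × 779 = 3116
  O-H: 6 × 477 = 2862
  Σ(formed) = 5978 kJ
ΔH = Σ(broken) − Σ(formed) = 4671 − 5978 = −1307 kJ

ΔH ≈ −1307 kJ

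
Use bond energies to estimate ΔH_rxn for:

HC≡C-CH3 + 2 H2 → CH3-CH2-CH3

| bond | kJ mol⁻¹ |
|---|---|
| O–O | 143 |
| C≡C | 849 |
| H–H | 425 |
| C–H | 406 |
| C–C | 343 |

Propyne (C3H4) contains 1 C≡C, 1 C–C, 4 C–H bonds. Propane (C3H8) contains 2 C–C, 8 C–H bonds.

ΔH ≈ −268 kJ

Bonds broken (reactants):
  C≡C: 1 × 849 = 849
  C–C: 1 × 343 = 343
  C–H: 4 × 406 = 1624
  H–H: 2 × 425 = 850
  Σ(broken) = 3666 kJ
Bonds formed (products):
  C–C: 2 × 343 = 686
  C–H: 8 × 406 = 3248
  Σ(formed) = 3934 kJ
ΔH = Σ(broken) − Σ(formed) = 3666 − 3934 = −268 kJ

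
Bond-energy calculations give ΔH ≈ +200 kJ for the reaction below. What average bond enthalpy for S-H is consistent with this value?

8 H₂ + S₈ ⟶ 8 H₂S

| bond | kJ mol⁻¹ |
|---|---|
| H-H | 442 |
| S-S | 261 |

Let D be the S-H bond energy.
Σ(broken) = 8×442 + 8×261 = 5624
Σ(formed) = 16×D = 16D
ΔH = Σ(broken) − Σ(formed) = (5624) − (16D) = +5624 − 16D
Setting this equal to +200 kJ gives 16D = 5424, so D = 339 kJ/mol.

D(S-H) ≈ 339 kJ/mol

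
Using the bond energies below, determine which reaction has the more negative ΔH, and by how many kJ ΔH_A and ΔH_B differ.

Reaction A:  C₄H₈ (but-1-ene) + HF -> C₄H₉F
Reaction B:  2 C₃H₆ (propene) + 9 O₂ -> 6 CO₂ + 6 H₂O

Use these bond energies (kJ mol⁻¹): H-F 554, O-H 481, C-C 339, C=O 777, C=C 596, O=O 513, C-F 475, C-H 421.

Reaction A:
  Bonds broken (reactants):
    C-C: 2 × 339 = 678
    C-H: 8 × 421 = 3368
    C=C: 1 × 596 = 596
    H-F: 1 × 554 = 554
    Σ(broken) = 5196 kJ
  Bonds formed (products):
    C-C: 3 × 339 = 1017
    C-F: 1 × 475 = 475
    C-H: 9 × 421 = 3789
    Σ(formed) = 5281 kJ
  ΔH_A = 5196 − 5281 = −85 kJ
Reaction B:
  Bonds broken (reactants):
    C-C: 2 × 339 = 678
    C-H: 12 × 421 = 5052
    C=C: 2 × 596 = 1192
    O=O: 9 × 513 = 4617
    Σ(broken) = 11539 kJ
  Bonds formed (products):
    C=O: 12 × 777 = 9324
    O-H: 12 × 481 = 5772
    Σ(formed) = 15096 kJ
  ΔH_B = 11539 − 15096 = −3557 kJ
ΔH_A − ΔH_B = +3472 kJ, so reaction B has the more negative ΔH; |ΔH_A − ΔH_B| = 3472 kJ.

Reaction B, by 3472 kJ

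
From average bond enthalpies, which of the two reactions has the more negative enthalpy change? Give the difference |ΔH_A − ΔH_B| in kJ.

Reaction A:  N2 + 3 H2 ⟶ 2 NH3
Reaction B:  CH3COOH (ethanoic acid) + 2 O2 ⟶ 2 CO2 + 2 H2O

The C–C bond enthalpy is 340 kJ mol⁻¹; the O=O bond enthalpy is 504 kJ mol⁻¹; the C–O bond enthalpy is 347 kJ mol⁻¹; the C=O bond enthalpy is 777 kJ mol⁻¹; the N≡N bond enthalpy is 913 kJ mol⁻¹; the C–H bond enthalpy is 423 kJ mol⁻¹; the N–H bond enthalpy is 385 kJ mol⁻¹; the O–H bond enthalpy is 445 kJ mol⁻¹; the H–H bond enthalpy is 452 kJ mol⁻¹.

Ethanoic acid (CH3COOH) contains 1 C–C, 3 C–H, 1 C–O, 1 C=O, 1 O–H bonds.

Reaction A:
  Bonds broken (reactants):
    H–H: 3 × 452 = 1356
    N≡N: 1 × 913 = 913
    Σ(broken) = 2269 kJ
  Bonds formed (products):
    N–H: 6 × 385 = 2310
    Σ(formed) = 2310 kJ
  ΔH_A = 2269 − 2310 = −41 kJ
Reaction B:
  Bonds broken (reactants):
    C–C: 1 × 340 = 340
    C–H: 3 × 423 = 1269
    C–O: 1 × 347 = 347
    C=O: 1 × 777 = 777
    O–H: 1 × 445 = 445
    O=O: 2 × 504 = 1008
    Σ(broken) = 4186 kJ
  Bonds formed (products):
    C=O: 4 × 777 = 3108
    O–H: 4 × 445 = 1780
    Σ(formed) = 4888 kJ
  ΔH_B = 4186 − 4888 = −702 kJ
ΔH_A − ΔH_B = +661 kJ, so reaction B has the more negative ΔH; |ΔH_A − ΔH_B| = 661 kJ.

Reaction B, by 661 kJ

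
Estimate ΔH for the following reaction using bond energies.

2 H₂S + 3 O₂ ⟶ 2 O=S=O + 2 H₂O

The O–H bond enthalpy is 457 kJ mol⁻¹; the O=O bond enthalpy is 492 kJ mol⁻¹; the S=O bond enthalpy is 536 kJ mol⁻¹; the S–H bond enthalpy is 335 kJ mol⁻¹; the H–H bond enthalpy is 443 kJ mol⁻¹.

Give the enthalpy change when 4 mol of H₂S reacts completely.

ΔH = −2312 kJ

Bonds broken (reactants):
  O=O: 3 × 492 = 1476
  S–H: 4 × 335 = 1340
  Σ(broken) = 2816 kJ
Bonds formed (products):
  O–H: 4 × 457 = 1828
  S=O: 4 × 536 = 2144
  Σ(formed) = 3972 kJ
ΔH = Σ(broken) − Σ(formed) = 2816 − 3972 = −1156 kJ
For 2× the reaction as written: 2 × (−1156) = −2312 kJ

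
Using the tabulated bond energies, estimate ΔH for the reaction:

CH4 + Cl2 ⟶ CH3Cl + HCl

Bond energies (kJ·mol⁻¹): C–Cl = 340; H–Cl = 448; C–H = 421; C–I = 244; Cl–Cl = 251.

ΔH ≈ −116 kJ

Bonds broken (reactants):
  C–H: 4 × 421 = 1684
  Cl–Cl: 1 × 251 = 251
  Σ(broken) = 1935 kJ
Bonds formed (products):
  C–Cl: 1 × 340 = 340
  C–H: 3 × 421 = 1263
  H–Cl: 1 × 448 = 448
  Σ(formed) = 2051 kJ
ΔH = Σ(broken) − Σ(formed) = 1935 − 2051 = −116 kJ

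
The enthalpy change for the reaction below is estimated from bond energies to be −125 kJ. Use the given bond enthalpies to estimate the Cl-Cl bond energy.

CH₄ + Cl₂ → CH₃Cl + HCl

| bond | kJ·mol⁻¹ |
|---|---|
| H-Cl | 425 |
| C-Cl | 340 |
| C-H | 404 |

D(Cl-Cl) ≈ 236 kJ/mol

Let D be the Cl-Cl bond energy.
Σ(broken) = 4×404 + 1×D = 1616 + D
Σ(formed) = 1×340 + 3×404 + 1×425 = 1977
ΔH = Σ(broken) − Σ(formed) = (1616 + D) − (1977) = −361 + D
Setting this equal to −125 kJ gives D = 236 kJ/mol.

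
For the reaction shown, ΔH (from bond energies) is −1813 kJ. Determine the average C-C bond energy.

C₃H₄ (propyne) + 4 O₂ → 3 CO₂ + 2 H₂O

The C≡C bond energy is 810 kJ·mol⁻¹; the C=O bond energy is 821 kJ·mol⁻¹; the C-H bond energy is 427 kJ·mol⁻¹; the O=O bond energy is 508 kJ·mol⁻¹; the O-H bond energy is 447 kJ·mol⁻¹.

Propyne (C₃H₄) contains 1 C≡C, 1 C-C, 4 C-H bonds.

D(C-C) ≈ 351 kJ/mol

Let D be the C-C bond energy.
Σ(broken) = 1×810 + 1×D + 4×427 + 4×508 = 4550 + D
Σ(formed) = 6×821 + 4×447 = 6714
ΔH = Σ(broken) − Σ(formed) = (4550 + D) − (6714) = −2164 + D
Setting this equal to −1813 kJ gives D = 351 kJ/mol.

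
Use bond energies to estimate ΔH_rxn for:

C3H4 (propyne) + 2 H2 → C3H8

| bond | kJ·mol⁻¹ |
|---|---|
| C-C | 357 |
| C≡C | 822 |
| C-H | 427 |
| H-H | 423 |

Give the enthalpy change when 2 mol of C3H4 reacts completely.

ΔH = −794 kJ

Bonds broken (reactants):
  C≡C: 1 × 822 = 822
  C-C: 1 × 357 = 357
  C-H: 4 × 427 = 1708
  H-H: 2 × 423 = 846
  Σ(broken) = 3733 kJ
Bonds formed (products):
  C-C: 2 × 357 = 714
  C-H: 8 × 427 = 3416
  Σ(formed) = 4130 kJ
ΔH = Σ(broken) − Σ(formed) = 3733 − 4130 = −397 kJ
For 2× the reaction as written: 2 × (−397) = −794 kJ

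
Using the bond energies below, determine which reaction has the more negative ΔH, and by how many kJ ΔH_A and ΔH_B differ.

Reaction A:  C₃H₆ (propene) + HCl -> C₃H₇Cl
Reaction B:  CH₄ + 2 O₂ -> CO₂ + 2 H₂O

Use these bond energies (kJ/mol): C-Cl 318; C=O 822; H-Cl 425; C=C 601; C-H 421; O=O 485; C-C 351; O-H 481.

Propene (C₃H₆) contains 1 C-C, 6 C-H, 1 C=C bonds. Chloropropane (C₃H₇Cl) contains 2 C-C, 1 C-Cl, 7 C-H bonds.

Reaction A:
  Bonds broken (reactants):
    C-C: 1 × 351 = 351
    C-H: 6 × 421 = 2526
    C=C: 1 × 601 = 601
    H-Cl: 1 × 425 = 425
    Σ(broken) = 3903 kJ
  Bonds formed (products):
    C-C: 2 × 351 = 702
    C-Cl: 1 × 318 = 318
    C-H: 7 × 421 = 2947
    Σ(formed) = 3967 kJ
  ΔH_A = 3903 − 3967 = −64 kJ
Reaction B:
  Bonds broken (reactants):
    C-H: 4 × 421 = 1684
    O=O: 2 × 485 = 970
    Σ(broken) = 2654 kJ
  Bonds formed (products):
    C=O: 2 × 822 = 1644
    O-H: 4 × 481 = 1924
    Σ(formed) = 3568 kJ
  ΔH_B = 2654 − 3568 = −914 kJ
ΔH_A − ΔH_B = +850 kJ, so reaction B has the more negative ΔH; |ΔH_A − ΔH_B| = 850 kJ.

Reaction B, by 850 kJ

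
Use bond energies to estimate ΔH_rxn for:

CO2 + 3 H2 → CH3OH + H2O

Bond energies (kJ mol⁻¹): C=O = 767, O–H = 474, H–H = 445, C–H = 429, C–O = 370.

ΔH ≈ −210 kJ

Bonds broken (reactants):
  C=O: 2 × 767 = 1534
  H–H: 3 × 445 = 1335
  Σ(broken) = 2869 kJ
Bonds formed (products):
  C–H: 3 × 429 = 1287
  C–O: 1 × 370 = 370
  O–H: 3 × 474 = 1422
  Σ(formed) = 3079 kJ
ΔH = Σ(broken) − Σ(formed) = 2869 − 3079 = −210 kJ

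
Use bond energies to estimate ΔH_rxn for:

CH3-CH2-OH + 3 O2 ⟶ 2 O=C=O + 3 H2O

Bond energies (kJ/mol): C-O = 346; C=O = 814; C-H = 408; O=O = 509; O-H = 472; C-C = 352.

Bonds broken (reactants):
  C-C: 1 × 352 = 352
  C-H: 5 × 408 = 2040
  C-O: 1 × 346 = 346
  O-H: 1 × 472 = 472
  O=O: 3 × 509 = 1527
  Σ(broken) = 4737 kJ
Bonds formed (products):
  C=O: 4 × 814 = 3256
  O-H: 6 × 472 = 2832
  Σ(formed) = 6088 kJ
ΔH = Σ(broken) − Σ(formed) = 4737 − 6088 = −1351 kJ

ΔH ≈ −1351 kJ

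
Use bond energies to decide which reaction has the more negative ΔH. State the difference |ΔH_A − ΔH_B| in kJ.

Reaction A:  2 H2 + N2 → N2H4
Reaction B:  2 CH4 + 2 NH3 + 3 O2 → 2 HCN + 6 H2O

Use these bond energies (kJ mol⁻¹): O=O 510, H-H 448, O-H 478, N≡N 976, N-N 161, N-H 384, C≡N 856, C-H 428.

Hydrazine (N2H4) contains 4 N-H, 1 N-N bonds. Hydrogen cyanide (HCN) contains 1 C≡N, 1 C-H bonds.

Reaction B, by 1221 kJ

Reaction A:
  Bonds broken (reactants):
    H-H: 2 × 448 = 896
    N≡N: 1 × 976 = 976
    Σ(broken) = 1872 kJ
  Bonds formed (products):
    N-H: 4 × 384 = 1536
    N-N: 1 × 161 = 161
    Σ(formed) = 1697 kJ
  ΔH_A = 1872 − 1697 = +175 kJ
Reaction B:
  Bonds broken (reactants):
    C-H: 8 × 428 = 3424
    N-H: 6 × 384 = 2304
    O=O: 3 × 510 = 1530
    Σ(broken) = 7258 kJ
  Bonds formed (products):
    C≡N: 2 × 856 = 1712
    C-H: 2 × 428 = 856
    O-H: 12 × 478 = 5736
    Σ(formed) = 8304 kJ
  ΔH_B = 7258 − 8304 = −1046 kJ
ΔH_A − ΔH_B = +1221 kJ, so reaction B has the more negative ΔH; |ΔH_A − ΔH_B| = 1221 kJ.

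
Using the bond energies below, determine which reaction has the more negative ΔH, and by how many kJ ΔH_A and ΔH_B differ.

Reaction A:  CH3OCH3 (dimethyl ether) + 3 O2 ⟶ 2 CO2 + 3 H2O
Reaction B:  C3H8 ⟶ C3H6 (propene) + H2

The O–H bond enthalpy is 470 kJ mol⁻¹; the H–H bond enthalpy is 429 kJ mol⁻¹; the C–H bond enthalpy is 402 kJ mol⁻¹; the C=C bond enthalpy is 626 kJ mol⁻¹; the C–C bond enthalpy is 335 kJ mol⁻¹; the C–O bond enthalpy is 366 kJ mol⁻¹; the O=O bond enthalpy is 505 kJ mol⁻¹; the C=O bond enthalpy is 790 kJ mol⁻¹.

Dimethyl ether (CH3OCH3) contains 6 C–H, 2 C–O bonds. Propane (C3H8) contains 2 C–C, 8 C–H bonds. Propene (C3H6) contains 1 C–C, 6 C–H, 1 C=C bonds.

Reaction A, by 1405 kJ

Reaction A:
  Bonds broken (reactants):
    C–H: 6 × 402 = 2412
    C–O: 2 × 366 = 732
    O=O: 3 × 505 = 1515
    Σ(broken) = 4659 kJ
  Bonds formed (products):
    C=O: 4 × 790 = 3160
    O–H: 6 × 470 = 2820
    Σ(formed) = 5980 kJ
  ΔH_A = 4659 − 5980 = −1321 kJ
Reaction B:
  Bonds broken (reactants):
    C–C: 2 × 335 = 670
    C–H: 8 × 402 = 3216
    Σ(broken) = 3886 kJ
  Bonds formed (products):
    C–C: 1 × 335 = 335
    C–H: 6 × 402 = 2412
    C=C: 1 × 626 = 626
    H–H: 1 × 429 = 429
    Σ(formed) = 3802 kJ
  ΔH_B = 3886 − 3802 = +84 kJ
ΔH_A − ΔH_B = −1405 kJ, so reaction A has the more negative ΔH; |ΔH_A − ΔH_B| = 1405 kJ.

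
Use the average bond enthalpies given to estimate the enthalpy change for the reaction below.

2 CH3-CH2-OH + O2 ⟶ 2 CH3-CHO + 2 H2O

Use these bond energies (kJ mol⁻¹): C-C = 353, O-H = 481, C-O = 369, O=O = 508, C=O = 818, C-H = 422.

ΔH ≈ −508 kJ

Bonds broken (reactants):
  C-C: 2 × 353 = 706
  C-H: 10 × 422 = 4220
  C-O: 2 × 369 = 738
  O-H: 2 × 481 = 962
  O=O: 1 × 508 = 508
  Σ(broken) = 7134 kJ
Bonds formed (products):
  C-C: 2 × 353 = 706
  C-H: 8 × 422 = 3376
  C=O: 2 × 818 = 1636
  O-H: 4 × 481 = 1924
  Σ(formed) = 7642 kJ
ΔH = Σ(broken) − Σ(formed) = 7134 − 7642 = −508 kJ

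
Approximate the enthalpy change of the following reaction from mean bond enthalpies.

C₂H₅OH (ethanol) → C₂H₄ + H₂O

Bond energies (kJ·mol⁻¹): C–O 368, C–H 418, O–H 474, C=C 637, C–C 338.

ΔH ≈ +13 kJ

Bonds broken (reactants):
  C–C: 1 × 338 = 338
  C–H: 5 × 418 = 2090
  C–O: 1 × 368 = 368
  O–H: 1 × 474 = 474
  Σ(broken) = 3270 kJ
Bonds formed (products):
  C–H: 4 × 418 = 1672
  C=C: 1 × 637 = 637
  O–H: 2 × 474 = 948
  Σ(formed) = 3257 kJ
ΔH = Σ(broken) − Σ(formed) = 3270 − 3257 = +13 kJ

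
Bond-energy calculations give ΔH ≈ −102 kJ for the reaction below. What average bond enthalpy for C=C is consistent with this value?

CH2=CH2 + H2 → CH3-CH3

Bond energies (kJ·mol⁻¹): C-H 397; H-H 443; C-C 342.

D(C=C) ≈ 591 kJ/mol

Let D be the C=C bond energy.
Σ(broken) = 4×397 + 1×D + 1×443 = 2031 + D
Σ(formed) = 1×342 + 6×397 = 2724
ΔH = Σ(broken) − Σ(formed) = (2031 + D) − (2724) = −693 + D
Setting this equal to −102 kJ gives D = 591 kJ/mol.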